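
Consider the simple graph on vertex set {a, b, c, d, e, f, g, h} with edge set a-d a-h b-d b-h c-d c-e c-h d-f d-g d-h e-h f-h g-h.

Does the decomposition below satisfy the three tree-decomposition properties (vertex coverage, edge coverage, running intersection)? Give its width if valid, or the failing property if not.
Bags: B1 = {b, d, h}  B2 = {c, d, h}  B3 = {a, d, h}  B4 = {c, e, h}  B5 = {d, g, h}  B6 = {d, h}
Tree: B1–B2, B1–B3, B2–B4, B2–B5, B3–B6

A tree decomposition must satisfy three properties: every vertex lies in some bag; for every edge, both endpoints lie together in some bag; and for every vertex, the bags containing it form a connected subtree. Here vertex f appears in no bag, so the decomposition is invalid.

No — vertex f appears in no bag.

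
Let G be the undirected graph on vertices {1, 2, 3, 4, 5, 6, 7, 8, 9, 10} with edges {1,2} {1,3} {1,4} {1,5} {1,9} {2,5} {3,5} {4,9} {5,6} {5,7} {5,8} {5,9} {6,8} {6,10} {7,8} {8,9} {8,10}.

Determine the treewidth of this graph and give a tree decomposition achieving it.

The largest bag has 3 vertices, giving width 2; this decomposition certifies tw(G) ≤ 2. On the other hand G contains the 3-clique {6, 8, 10}. A clique must lie in a single bag of any decomposition, so no decomposition can have width below 2. Therefore the treewidth is 2.

Treewidth 2.
One optimal decomposition is:
Bags: B1 = {1, 5, 9}  B2 = {5, 8, 9}  B3 = {1, 2, 5}  B4 = {5, 6, 8}  B5 = {6, 8, 10}  B6 = {1, 3, 5}  B7 = {1, 4, 9}  B8 = {5, 7, 8}
Tree: B1–B2, B1–B3, B2–B4, B4–B5, B3–B6, B1–B7, B4–B8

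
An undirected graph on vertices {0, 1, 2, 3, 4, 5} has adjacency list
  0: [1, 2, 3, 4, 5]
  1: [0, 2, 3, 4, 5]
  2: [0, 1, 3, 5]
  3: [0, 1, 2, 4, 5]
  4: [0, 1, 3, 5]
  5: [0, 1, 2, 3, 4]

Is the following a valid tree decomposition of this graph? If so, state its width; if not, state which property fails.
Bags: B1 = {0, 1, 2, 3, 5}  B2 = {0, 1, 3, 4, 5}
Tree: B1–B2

Yes; width 4.

Checking the three conditions: (i) the bags cover all of {0, 1, 2, 3, 4, 5}; (ii) for each edge, some bag contains both endpoints; (iii) the bags containing any fixed vertex form a subtree. All hold, so the decomposition is valid with width 5 − 1 = 4.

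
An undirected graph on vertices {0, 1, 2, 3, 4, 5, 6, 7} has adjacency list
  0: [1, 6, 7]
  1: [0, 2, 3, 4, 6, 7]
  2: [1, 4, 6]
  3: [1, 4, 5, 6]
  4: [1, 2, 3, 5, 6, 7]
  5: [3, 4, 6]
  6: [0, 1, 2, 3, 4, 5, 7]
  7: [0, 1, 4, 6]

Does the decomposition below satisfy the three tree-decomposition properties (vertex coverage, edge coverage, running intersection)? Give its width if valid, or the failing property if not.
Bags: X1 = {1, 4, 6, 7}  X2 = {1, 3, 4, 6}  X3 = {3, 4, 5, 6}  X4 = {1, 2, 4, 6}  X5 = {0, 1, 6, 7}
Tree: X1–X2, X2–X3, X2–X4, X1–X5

Checking the three conditions: (i) the bags cover all of {0, 1, 2, 3, 4, 5, 6, 7}; (ii) for each edge, some bag contains both endpoints; (iii) the bags containing any fixed vertex form a subtree. All hold, so the decomposition is valid with width 4 − 1 = 3.

Yes; width 3.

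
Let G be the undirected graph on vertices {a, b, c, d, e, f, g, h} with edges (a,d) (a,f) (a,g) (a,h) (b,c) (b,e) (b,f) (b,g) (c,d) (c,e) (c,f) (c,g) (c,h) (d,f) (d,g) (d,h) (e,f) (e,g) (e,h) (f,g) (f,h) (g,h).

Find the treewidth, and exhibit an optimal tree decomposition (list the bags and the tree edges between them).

Treewidth 4.
One such decomposition:
Bags: B1 = {c, e, f, g, h}  B2 = {c, d, f, g, h}  B3 = {b, c, e, f, g}  B4 = {a, d, f, g, h}
Tree: B1–B2, B1–B3, B2–B4

The largest bag has 5 vertices, giving width 4; this decomposition certifies tw(G) ≤ 4. On the other hand G contains the 5-clique {c, d, f, g, h}. A clique must lie in a single bag of any decomposition, so no decomposition can have width below 4. The upper and lower bounds meet at 4, so that is the treewidth.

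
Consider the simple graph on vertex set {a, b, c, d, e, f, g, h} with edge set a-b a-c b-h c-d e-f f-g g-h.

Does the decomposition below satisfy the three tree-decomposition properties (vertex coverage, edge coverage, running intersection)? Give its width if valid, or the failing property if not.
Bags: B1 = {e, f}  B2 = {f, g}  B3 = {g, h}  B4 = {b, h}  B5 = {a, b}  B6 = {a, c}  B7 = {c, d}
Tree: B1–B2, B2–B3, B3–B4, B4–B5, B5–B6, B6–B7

Yes; width 1.

Vertex coverage: the bags together contain {a, b, c, d, e, f, g, h}, the full vertex set. Edge coverage: each edge of G has both endpoints in at least one bag. Running intersection: for every vertex, the bags containing it form a connected subtree. All three properties hold, so this is a valid tree decomposition of width max|bag| − 1 = 1, and hence tw(G) ≤ 1.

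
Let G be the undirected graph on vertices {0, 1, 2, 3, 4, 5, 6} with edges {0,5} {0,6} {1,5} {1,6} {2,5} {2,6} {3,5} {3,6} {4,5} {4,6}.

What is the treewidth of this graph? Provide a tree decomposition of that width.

Every bag has size at most 3, so the width is 3 − 1 = 2 and tw(G) ≤ 2. The edges 6–0–5–2–6 form a cycle, so G is not a tree and its treewidth is at least 2. Hence tw(G) = 2 exactly.

Treewidth 2.
Bags: B1 = {0, 5, 6}  B2 = {2, 5, 6}  B3 = {4, 5, 6}  B4 = {3, 5, 6}  B5 = {1, 5, 6}
Tree: B1–B2, B2–B3, B3–B4, B4–B5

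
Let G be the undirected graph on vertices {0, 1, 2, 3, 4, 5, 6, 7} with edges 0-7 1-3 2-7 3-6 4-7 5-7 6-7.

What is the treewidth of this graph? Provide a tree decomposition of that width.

Treewidth 1.
One optimal decomposition is:
Bags: B1 = {3, 6}  B2 = {6, 7}  B3 = {0, 7}  B4 = {5, 7}  B5 = {1, 3}  B6 = {4, 7}  B7 = {2, 7}
Tree: B1–B2, B2–B3, B3–B4, B1–B5, B4–B6, B2–B7

Every bag has size at most 2, so the width is 2 − 1 = 1 and tw(G) ≤ 1. G has an edge, so its treewidth is at least 1. Therefore the treewidth is 1.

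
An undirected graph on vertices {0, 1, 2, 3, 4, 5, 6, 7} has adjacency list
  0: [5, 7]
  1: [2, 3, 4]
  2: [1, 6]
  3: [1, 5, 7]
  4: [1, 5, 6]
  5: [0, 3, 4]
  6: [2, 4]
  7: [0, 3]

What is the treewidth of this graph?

A width-2 tree decomposition is:
Bags: B1 = {1, 2, 6}  B2 = {1, 4, 6}  B3 = {1, 3, 4}  B4 = {3, 4, 5}  B5 = {3, 5, 7}  B6 = {0, 5, 7}
Tree: B1–B2, B2–B3, B3–B4, B4–B5, B5–B6
Each bag holds 3 vertices, so the decomposition has width 2, which upper-bounds the treewidth. For the lower bound, G contains the cycle 2–6–4–1–2, so G is not a forest; only forests have treewidth ≤ 1, hence tw(G) ≥ 2. The upper and lower bounds meet at 2, so that is the treewidth.

2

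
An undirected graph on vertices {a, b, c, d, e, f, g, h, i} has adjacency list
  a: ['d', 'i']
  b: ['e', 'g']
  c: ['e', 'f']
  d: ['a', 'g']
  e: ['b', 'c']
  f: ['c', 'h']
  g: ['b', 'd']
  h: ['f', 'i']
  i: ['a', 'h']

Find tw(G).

A width-2 tree decomposition is:
Bags: B1 = {f, h, i}  B2 = {a, f, i}  B3 = {a, d, f}  B4 = {d, f, g}  B5 = {b, f, g}  B6 = {b, e, f}  B7 = {c, e, f}
Tree: B1–B2, B2–B3, B3–B4, B4–B5, B5–B6, B6–B7
Every bag has size at most 3, so the width is 3 − 1 = 2 and tw(G) ≤ 2. For the lower bound, G contains the cycle f–h–i–a–d–g–b–e–c–f, so G is not a forest; only forests have treewidth ≤ 1, hence tw(G) ≥ 2. Hence tw(G) = 2 exactly.

2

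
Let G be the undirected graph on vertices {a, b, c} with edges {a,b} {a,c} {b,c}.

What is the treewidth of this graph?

2

A width-2 tree decomposition is:
Bags: B1 = {a, b, c}
Tree: (single bag)
A single bag containing all 3 vertices is trivially a valid decomposition of width 2. On the other hand G contains the 3-clique {a, b, c}. A clique must lie in a single bag of any decomposition, so no decomposition can have width below 2. Combining the bounds, tw(G) = 2.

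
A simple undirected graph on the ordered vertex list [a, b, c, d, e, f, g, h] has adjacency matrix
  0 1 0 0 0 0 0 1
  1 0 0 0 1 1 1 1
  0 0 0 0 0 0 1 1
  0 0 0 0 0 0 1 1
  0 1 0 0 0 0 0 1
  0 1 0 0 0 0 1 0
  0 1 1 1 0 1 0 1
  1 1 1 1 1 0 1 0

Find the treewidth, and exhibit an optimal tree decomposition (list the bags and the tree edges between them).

Treewidth 2.
One optimal decomposition is:
Bags: B1 = {b, g, h}  B2 = {b, e, h}  B3 = {d, g, h}  B4 = {a, b, h}  B5 = {b, f, g}  B6 = {c, g, h}
Tree: B1–B2, B1–B3, B1–B4, B1–B5, B1–B6

The largest bag has 3 vertices, giving width 2; this decomposition certifies tw(G) ≤ 2. For the lower bound, the 3 vertices {d, g, h} are pairwise adjacent, and any tree decomposition puts a clique entirely inside one bag — forcing width ≥ 2. Combining the bounds, tw(G) = 2.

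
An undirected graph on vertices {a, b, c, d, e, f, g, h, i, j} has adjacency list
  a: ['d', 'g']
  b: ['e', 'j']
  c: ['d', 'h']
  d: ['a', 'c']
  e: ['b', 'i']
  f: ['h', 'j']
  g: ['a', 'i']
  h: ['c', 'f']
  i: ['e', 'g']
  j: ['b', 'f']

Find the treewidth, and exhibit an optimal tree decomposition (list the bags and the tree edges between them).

Every bag has size at most 3, so the width is 3 − 1 = 2 and tw(G) ≤ 2. The edges g–a–d–c–h–f–j–b–e–i–g form a cycle, so G is not a tree and its treewidth is at least 2. Therefore the treewidth is 2.

Treewidth 2.
Bags: B1 = {a, d, g}  B2 = {c, d, g}  B3 = {c, g, h}  B4 = {f, g, h}  B5 = {f, g, j}  B6 = {b, g, j}  B7 = {b, e, g}  B8 = {e, g, i}
Tree: B1–B2, B2–B3, B3–B4, B4–B5, B5–B6, B6–B7, B7–B8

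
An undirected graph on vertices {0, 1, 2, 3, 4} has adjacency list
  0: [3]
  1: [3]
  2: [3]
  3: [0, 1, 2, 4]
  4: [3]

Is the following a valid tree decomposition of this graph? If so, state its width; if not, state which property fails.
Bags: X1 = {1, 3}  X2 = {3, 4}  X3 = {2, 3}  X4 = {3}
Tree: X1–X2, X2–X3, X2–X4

A tree decomposition must satisfy three properties: every vertex lies in some bag; for every edge, both endpoints lie together in some bag; and for every vertex, the bags containing it form a connected subtree. Here vertex 0 appears in no bag, so the decomposition is invalid.

No — vertex 0 appears in no bag.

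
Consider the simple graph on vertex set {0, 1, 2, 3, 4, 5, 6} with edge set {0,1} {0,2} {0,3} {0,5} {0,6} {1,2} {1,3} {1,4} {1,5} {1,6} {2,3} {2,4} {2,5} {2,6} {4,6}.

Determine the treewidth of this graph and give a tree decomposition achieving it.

Every bag has size at most 4, so the width is 4 − 1 = 3 and tw(G) ≤ 3. Conversely, {0, 1, 2, 3} is a clique of size 4, and the vertices of any clique must share a bag in every tree decomposition; so some bag has ≥ 4 vertices and tw(G) ≥ 3. The upper and lower bounds meet at 3, so that is the treewidth.

Treewidth 3.
Bags: B1 = {1, 2, 4, 6}  B2 = {0, 1, 2, 6}  B3 = {0, 1, 2, 5}  B4 = {0, 1, 2, 3}
Tree: B1–B2, B2–B3, B2–B4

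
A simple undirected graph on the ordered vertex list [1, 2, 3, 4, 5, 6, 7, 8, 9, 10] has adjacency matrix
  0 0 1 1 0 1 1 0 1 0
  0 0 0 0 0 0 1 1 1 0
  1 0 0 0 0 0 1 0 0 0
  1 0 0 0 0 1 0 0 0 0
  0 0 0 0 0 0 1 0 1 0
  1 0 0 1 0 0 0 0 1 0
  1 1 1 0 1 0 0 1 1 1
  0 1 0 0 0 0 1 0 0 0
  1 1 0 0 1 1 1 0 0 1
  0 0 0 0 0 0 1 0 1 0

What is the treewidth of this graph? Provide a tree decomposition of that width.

The largest bag has 3 vertices, giving width 2; this decomposition certifies tw(G) ≤ 2. On the other hand G contains the 3-clique {1, 4, 6}. A clique must lie in a single bag of any decomposition, so no decomposition can have width below 2. The upper and lower bounds meet at 2, so that is the treewidth.

Treewidth 2.
One optimal decomposition is:
Bags: B1 = {2, 7, 9}  B2 = {1, 7, 9}  B3 = {1, 3, 7}  B4 = {1, 6, 9}  B5 = {7, 9, 10}  B6 = {1, 4, 6}  B7 = {5, 7, 9}  B8 = {2, 7, 8}
Tree: B1–B2, B2–B3, B2–B4, B2–B5, B4–B6, B5–B7, B1–B8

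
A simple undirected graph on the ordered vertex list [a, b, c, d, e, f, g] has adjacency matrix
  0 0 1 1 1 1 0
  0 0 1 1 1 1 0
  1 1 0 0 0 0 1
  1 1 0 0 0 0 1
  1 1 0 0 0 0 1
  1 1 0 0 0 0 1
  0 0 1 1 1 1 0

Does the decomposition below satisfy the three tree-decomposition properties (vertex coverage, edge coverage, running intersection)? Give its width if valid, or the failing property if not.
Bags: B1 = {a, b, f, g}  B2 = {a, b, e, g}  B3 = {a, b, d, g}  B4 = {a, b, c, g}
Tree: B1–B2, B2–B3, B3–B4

Yes; width 3.

Every vertex of G appears in some bag (union = {a, b, c, d, e, f, g}); every edge is covered by a bag; and for each vertex v the set of bags containing v is connected in the bag tree. The decomposition is therefore valid. The largest bag has 4 vertices, so the width is 3.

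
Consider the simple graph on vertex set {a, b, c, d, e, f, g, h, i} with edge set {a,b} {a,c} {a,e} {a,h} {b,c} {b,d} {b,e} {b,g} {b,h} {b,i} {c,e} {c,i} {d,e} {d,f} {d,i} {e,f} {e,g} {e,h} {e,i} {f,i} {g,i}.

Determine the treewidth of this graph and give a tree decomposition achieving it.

Treewidth 3.
Bags: B1 = {b, c, e, i}  B2 = {b, e, g, i}  B3 = {b, d, e, i}  B4 = {a, b, c, e}  B5 = {a, b, e, h}  B6 = {d, e, f, i}
Tree: B1–B2, B2–B3, B1–B4, B4–B5, B3–B6

Each bag holds 4 vertices, so the decomposition has width 3, which upper-bounds the treewidth. For the lower bound, the 4 vertices {d, e, f, i} are pairwise adjacent, and any tree decomposition puts a clique entirely inside one bag — forcing width ≥ 3. Therefore the treewidth is 3.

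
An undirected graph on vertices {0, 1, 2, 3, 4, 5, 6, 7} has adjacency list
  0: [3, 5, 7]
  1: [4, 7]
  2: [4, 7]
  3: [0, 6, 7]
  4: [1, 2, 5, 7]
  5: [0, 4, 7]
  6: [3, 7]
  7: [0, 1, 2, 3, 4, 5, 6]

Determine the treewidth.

A width-2 tree decomposition is:
Bags: B1 = {0, 3, 7}  B2 = {3, 6, 7}  B3 = {0, 5, 7}  B4 = {4, 5, 7}  B5 = {2, 4, 7}  B6 = {1, 4, 7}
Tree: B1–B2, B1–B3, B3–B4, B4–B5, B4–B6
The largest bag has 3 vertices, giving width 2; this decomposition certifies tw(G) ≤ 2. On the other hand G contains the 3-clique {0, 3, 7}. A clique must lie in a single bag of any decomposition, so no decomposition can have width below 2. The upper and lower bounds meet at 2, so that is the treewidth.

2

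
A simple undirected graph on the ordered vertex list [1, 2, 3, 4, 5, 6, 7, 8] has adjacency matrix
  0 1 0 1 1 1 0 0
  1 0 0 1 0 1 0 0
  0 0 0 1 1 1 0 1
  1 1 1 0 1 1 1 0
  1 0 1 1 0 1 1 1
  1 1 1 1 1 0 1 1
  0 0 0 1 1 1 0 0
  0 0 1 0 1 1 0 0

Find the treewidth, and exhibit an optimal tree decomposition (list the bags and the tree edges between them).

Every bag has size at most 4, so the width is 4 − 1 = 3 and tw(G) ≤ 3. Conversely, {3, 5, 6, 8} is a clique of size 4, and the vertices of any clique must share a bag in every tree decomposition; so some bag has ≥ 4 vertices and tw(G) ≥ 3. Combining the bounds, tw(G) = 3.

Treewidth 3.
Bags: B1 = {4, 5, 6, 7}  B2 = {1, 4, 5, 6}  B3 = {3, 4, 5, 6}  B4 = {1, 2, 4, 6}  B5 = {3, 5, 6, 8}
Tree: B1–B2, B1–B3, B2–B4, B3–B5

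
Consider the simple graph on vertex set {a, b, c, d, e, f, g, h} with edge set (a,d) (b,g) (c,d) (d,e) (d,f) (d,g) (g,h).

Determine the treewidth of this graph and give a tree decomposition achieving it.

Treewidth 1.
Bags: B1 = {d, g}  B2 = {c, d}  B3 = {b, g}  B4 = {d, f}  B5 = {g, h}  B6 = {d, e}  B7 = {a, d}
Tree: B1–B2, B1–B3, B1–B4, B1–B5, B2–B6, B2–B7

The largest bag has 2 vertices, giving width 1; this decomposition certifies tw(G) ≤ 1. Since G has at least one edge (e.g. g–d), it is not an edgeless graph, so tw(G) ≥ 1. Therefore the treewidth is 1.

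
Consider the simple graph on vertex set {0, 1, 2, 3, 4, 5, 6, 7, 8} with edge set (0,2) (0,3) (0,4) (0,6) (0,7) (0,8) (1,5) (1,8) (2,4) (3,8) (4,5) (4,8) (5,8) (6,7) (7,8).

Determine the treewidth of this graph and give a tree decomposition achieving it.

Every bag has size at most 3, so the width is 3 − 1 = 2 and tw(G) ≤ 2. For the lower bound, the 3 vertices {0, 3, 8} are pairwise adjacent, and any tree decomposition puts a clique entirely inside one bag — forcing width ≥ 2. Therefore the treewidth is 2.

Treewidth 2.
One such decomposition:
Bags: B1 = {0, 2, 4}  B2 = {0, 4, 8}  B3 = {4, 5, 8}  B4 = {0, 7, 8}  B5 = {0, 3, 8}  B6 = {0, 6, 7}  B7 = {1, 5, 8}
Tree: B1–B2, B2–B3, B2–B4, B4–B5, B4–B6, B3–B7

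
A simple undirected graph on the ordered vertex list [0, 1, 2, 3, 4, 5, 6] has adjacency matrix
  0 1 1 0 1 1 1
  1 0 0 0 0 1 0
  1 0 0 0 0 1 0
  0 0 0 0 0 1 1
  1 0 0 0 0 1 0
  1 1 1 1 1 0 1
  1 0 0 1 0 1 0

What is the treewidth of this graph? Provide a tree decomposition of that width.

Each bag holds 3 vertices, so the decomposition has width 2, which upper-bounds the treewidth. On the other hand G contains the 3-clique {0, 1, 5}. A clique must lie in a single bag of any decomposition, so no decomposition can have width below 2. Hence tw(G) = 2 exactly.

Treewidth 2.
Bags: B1 = {0, 1, 5}  B2 = {0, 5, 6}  B3 = {0, 4, 5}  B4 = {3, 5, 6}  B5 = {0, 2, 5}
Tree: B1–B2, B1–B3, B2–B4, B2–B5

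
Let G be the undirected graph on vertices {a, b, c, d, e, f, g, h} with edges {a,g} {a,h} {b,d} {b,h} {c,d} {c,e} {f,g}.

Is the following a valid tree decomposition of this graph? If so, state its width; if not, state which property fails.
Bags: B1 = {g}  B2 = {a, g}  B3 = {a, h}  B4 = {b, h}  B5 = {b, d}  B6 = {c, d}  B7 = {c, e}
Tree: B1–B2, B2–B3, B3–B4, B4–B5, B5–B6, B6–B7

No — vertex f appears in no bag.

A tree decomposition must satisfy three properties: every vertex lies in some bag; for every edge, both endpoints lie together in some bag; and for every vertex, the bags containing it form a connected subtree. Here vertex f appears in no bag, so the decomposition is invalid.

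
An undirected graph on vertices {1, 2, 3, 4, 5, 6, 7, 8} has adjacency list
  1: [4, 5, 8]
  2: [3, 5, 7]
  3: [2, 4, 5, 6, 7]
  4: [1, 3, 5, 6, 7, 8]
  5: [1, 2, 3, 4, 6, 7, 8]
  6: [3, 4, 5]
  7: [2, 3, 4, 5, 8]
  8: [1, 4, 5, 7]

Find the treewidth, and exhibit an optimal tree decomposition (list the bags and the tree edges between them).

Treewidth 3.
One such decomposition:
Bags: B1 = {4, 5, 7, 8}  B2 = {3, 4, 5, 7}  B3 = {1, 4, 5, 8}  B4 = {2, 3, 5, 7}  B5 = {3, 4, 5, 6}
Tree: B1–B2, B1–B3, B2–B4, B2–B5

The largest bag has 4 vertices, giving width 3; this decomposition certifies tw(G) ≤ 3. For the lower bound, the 4 vertices {2, 3, 5, 7} are pairwise adjacent, and any tree decomposition puts a clique entirely inside one bag — forcing width ≥ 3. Combining the bounds, tw(G) = 3.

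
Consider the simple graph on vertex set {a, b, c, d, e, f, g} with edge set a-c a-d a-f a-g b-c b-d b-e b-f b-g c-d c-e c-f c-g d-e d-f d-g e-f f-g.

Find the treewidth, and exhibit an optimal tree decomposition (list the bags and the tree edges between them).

The largest bag has 5 vertices, giving width 4; this decomposition certifies tw(G) ≤ 4. On the other hand G contains the 5-clique {a, c, d, f, g}. A clique must lie in a single bag of any decomposition, so no decomposition can have width below 4. Combining the bounds, tw(G) = 4.

Treewidth 4.
Bags: B1 = {a, c, d, f, g}  B2 = {b, c, d, f, g}  B3 = {b, c, d, e, f}
Tree: B1–B2, B2–B3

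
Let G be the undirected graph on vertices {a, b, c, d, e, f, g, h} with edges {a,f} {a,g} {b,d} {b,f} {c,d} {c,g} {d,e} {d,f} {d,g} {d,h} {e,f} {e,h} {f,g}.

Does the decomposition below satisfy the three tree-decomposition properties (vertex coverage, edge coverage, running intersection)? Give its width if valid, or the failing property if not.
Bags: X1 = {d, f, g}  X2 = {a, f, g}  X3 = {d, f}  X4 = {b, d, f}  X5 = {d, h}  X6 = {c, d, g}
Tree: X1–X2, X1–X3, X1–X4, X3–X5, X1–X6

A tree decomposition must satisfy three properties: every vertex lies in some bag; for every edge, both endpoints lie together in some bag; and for every vertex, the bags containing it form a connected subtree. Here vertex e appears in no bag, so the decomposition is invalid.

No — vertex e appears in no bag.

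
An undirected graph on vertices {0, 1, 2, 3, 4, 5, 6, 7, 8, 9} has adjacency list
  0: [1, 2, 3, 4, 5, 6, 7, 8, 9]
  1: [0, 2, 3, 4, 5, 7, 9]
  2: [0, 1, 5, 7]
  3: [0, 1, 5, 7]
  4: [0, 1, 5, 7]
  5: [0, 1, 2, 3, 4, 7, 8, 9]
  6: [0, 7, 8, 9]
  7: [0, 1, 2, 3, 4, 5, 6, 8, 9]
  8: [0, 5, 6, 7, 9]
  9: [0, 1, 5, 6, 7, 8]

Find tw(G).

A width-4 tree decomposition is:
Bags: B1 = {0, 1, 3, 5, 7}  B2 = {0, 1, 5, 7, 9}  B3 = {0, 5, 7, 8, 9}  B4 = {0, 1, 2, 5, 7}  B5 = {0, 6, 7, 8, 9}  B6 = {0, 1, 4, 5, 7}
Tree: B1–B2, B2–B3, B2–B4, B3–B5, B2–B6
The largest bag has 5 vertices, giving width 4; this decomposition certifies tw(G) ≤ 4. For the lower bound, the 5 vertices {0, 5, 7, 8, 9} are pairwise adjacent, and any tree decomposition puts a clique entirely inside one bag — forcing width ≥ 4. The upper and lower bounds meet at 4, so that is the treewidth.

4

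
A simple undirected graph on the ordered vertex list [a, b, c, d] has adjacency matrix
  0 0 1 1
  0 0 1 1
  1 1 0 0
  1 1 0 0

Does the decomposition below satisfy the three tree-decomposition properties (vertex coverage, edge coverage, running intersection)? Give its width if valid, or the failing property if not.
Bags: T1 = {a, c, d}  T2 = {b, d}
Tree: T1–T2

A tree decomposition must satisfy three properties: every vertex lies in some bag; for every edge, both endpoints lie together in some bag; and for every vertex, the bags containing it form a connected subtree. Here edge (c,b) lies in no bag, so the decomposition is invalid.

No — edge (c,b) lies in no bag.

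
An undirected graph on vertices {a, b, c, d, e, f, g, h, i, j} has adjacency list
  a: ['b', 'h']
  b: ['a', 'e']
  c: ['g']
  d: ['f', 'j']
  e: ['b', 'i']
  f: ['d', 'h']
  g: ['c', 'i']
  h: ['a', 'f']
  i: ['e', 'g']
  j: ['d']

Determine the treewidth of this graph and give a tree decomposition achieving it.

Every bag has size at most 2, so the width is 2 − 1 = 1 and tw(G) ≤ 1. Since G has at least one edge (e.g. c–g), it is not an edgeless graph, so tw(G) ≥ 1. Hence tw(G) = 1 exactly.

Treewidth 1.
One such decomposition:
Bags: B1 = {c, g}  B2 = {g, i}  B3 = {e, i}  B4 = {b, e}  B5 = {a, b}  B6 = {a, h}  B7 = {f, h}  B8 = {d, f}  B9 = {d, j}
Tree: B1–B2, B2–B3, B3–B4, B4–B5, B5–B6, B6–B7, B7–B8, B8–B9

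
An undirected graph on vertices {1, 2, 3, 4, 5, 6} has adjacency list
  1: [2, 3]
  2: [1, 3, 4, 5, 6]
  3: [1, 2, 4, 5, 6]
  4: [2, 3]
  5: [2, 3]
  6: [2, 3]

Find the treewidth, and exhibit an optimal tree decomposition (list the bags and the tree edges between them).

Each bag holds 3 vertices, so the decomposition has width 2, which upper-bounds the treewidth. Conversely, {1, 2, 3} is a clique of size 3, and the vertices of any clique must share a bag in every tree decomposition; so some bag has ≥ 3 vertices and tw(G) ≥ 2. Combining the bounds, tw(G) = 2.

Treewidth 2.
Bags: B1 = {2, 3, 4}  B2 = {2, 3, 5}  B3 = {1, 2, 3}  B4 = {2, 3, 6}
Tree: B1–B2, B2–B3, B3–B4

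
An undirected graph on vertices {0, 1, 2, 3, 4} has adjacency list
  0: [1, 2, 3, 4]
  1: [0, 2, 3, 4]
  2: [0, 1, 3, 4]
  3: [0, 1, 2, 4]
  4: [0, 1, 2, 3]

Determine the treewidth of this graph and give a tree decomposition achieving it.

Treewidth 4.
One such decomposition:
Bags: B1 = {0, 1, 2, 3, 4}
Tree: (single bag)

A single bag containing all 5 vertices is trivially a valid decomposition of width 4. For the lower bound, the 5 vertices {0, 1, 2, 3, 4} are pairwise adjacent, and any tree decomposition puts a clique entirely inside one bag — forcing width ≥ 4. Hence tw(G) = 4 exactly.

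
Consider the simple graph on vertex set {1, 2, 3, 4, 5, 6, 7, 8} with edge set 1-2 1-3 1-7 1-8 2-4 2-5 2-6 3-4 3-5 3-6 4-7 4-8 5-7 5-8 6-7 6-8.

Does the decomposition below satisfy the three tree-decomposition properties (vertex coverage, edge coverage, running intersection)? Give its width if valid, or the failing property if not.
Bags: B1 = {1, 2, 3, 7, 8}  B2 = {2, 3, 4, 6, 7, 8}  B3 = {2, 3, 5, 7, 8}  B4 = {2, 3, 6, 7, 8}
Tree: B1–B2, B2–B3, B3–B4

No — bags containing vertex 6 are not connected in the tree.

A tree decomposition must satisfy three properties: every vertex lies in some bag; for every edge, both endpoints lie together in some bag; and for every vertex, the bags containing it form a connected subtree. Here bags containing vertex 6 are not connected in the tree, so the decomposition is invalid.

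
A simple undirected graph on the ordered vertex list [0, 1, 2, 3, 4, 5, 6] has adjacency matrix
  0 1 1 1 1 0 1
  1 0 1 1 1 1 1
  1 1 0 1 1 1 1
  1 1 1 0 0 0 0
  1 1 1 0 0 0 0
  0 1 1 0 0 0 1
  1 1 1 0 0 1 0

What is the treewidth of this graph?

A width-3 tree decomposition is:
Bags: B1 = {0, 1, 2, 6}  B2 = {0, 1, 2, 3}  B3 = {1, 2, 5, 6}  B4 = {0, 1, 2, 4}
Tree: B1–B2, B1–B3, B1–B4
Each bag holds 4 vertices, so the decomposition has width 3, which upper-bounds the treewidth. On the other hand G contains the 4-clique {0, 1, 2, 3}. A clique must lie in a single bag of any decomposition, so no decomposition can have width below 3. Hence tw(G) = 3 exactly.

3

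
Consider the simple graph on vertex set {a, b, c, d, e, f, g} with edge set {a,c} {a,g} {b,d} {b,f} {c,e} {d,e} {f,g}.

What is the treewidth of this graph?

2

A width-2 tree decomposition is:
Bags: B1 = {c, d, e}  B2 = {b, c, d}  B3 = {b, c, f}  B4 = {c, f, g}  B5 = {a, c, g}
Tree: B1–B2, B2–B3, B3–B4, B4–B5
Every bag has size at most 3, so the width is 3 − 1 = 2 and tw(G) ≤ 2. Since c–e–d–b–f–g–a–c is a cycle in G, G is not acyclic. Forests are exactly the graphs of treewidth ≤ 1, so tw(G) ≥ 2. Combining the bounds, tw(G) = 2.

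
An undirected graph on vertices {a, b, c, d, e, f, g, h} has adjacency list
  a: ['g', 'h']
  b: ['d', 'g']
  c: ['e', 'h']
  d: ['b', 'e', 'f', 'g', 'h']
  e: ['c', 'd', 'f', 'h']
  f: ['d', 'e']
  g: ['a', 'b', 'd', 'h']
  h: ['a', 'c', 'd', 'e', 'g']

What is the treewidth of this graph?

2

A width-2 tree decomposition is:
Bags: B1 = {d, e, f}  B2 = {d, e, h}  B3 = {d, g, h}  B4 = {a, g, h}  B5 = {c, e, h}  B6 = {b, d, g}
Tree: B1–B2, B2–B3, B3–B4, B2–B5, B3–B6
Each bag holds 3 vertices, so the decomposition has width 2, which upper-bounds the treewidth. On the other hand G contains the 3-clique {d, g, h}. A clique must lie in a single bag of any decomposition, so no decomposition can have width below 2. The upper and lower bounds meet at 2, so that is the treewidth.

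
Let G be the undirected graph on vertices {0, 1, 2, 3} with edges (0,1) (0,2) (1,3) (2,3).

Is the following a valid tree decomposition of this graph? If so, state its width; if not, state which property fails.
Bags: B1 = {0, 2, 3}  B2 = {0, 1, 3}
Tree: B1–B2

Vertex coverage: the bags together contain {0, 1, 2, 3}, the full vertex set. Edge coverage: each edge of G has both endpoints in at least one bag. Running intersection: for every vertex, the bags containing it form a connected subtree. All three properties hold, so this is a valid tree decomposition of width max|bag| − 1 = 2, and hence tw(G) ≤ 2.

Yes; width 2.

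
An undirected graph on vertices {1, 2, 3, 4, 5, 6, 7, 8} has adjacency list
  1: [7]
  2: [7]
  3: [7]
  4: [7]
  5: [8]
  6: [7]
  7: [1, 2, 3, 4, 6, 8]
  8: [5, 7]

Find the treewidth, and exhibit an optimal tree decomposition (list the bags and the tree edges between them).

Treewidth 1.
One optimal decomposition is:
Bags: B1 = {7, 8}  B2 = {2, 7}  B3 = {6, 7}  B4 = {5, 8}  B5 = {1, 7}  B6 = {3, 7}  B7 = {4, 7}
Tree: B1–B2, B1–B3, B1–B4, B1–B5, B3–B6, B5–B7

Each bag holds 2 vertices, so the decomposition has width 1, which upper-bounds the treewidth. Any graph with an edge has treewidth ≥ 1, and G has the edge 8–7. Combining the bounds, tw(G) = 1.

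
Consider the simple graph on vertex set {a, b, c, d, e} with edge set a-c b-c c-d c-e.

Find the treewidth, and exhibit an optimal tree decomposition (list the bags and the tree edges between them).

Each bag holds 2 vertices, so the decomposition has width 1, which upper-bounds the treewidth. Any graph with an edge has treewidth ≥ 1, and G has the edge e–c. Hence tw(G) = 1 exactly.

Treewidth 1.
One optimal decomposition is:
Bags: B1 = {c, e}  B2 = {a, c}  B3 = {c, d}  B4 = {b, c}
Tree: B1–B2, B1–B3, B3–B4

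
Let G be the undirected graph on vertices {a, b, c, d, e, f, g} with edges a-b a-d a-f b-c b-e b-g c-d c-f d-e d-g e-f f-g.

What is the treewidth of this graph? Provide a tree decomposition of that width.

The largest bag has 4 vertices, giving width 3; this decomposition certifies tw(G) ≤ 3. For the lower bound: the 4 vertex sets {f,g}, {a,d}, {b}, {e} are disjoint, each induces a connected subgraph, and every pair is joined by at least one edge of G. Contracting each set to a single vertex therefore yields K_{4} as a minor, and since treewidth is minor-monotone, tw(G) ≥ tw(K_{4}) = 3. The upper and lower bounds meet at 3, so that is the treewidth.

Treewidth 3.
One such decomposition:
Bags: B1 = {b, d, f, g}  B2 = {a, b, d, f}  B3 = {b, d, e, f}  B4 = {b, c, d, f}
Tree: B1–B2, B2–B3, B3–B4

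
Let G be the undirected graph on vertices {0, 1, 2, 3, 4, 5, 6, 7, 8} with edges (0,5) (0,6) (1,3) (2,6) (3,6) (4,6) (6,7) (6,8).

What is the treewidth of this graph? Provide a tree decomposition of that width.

Treewidth 1.
One optimal decomposition is:
Bags: B1 = {3, 6}  B2 = {0, 6}  B3 = {1, 3}  B4 = {0, 5}  B5 = {4, 6}  B6 = {6, 7}  B7 = {6, 8}  B8 = {2, 6}
Tree: B1–B2, B1–B3, B2–B4, B2–B5, B1–B6, B2–B7, B2–B8

Every bag has size at most 2, so the width is 2 − 1 = 1 and tw(G) ≤ 1. Any graph with an edge has treewidth ≥ 1, and G has the edge 6–3. The upper and lower bounds meet at 1, so that is the treewidth.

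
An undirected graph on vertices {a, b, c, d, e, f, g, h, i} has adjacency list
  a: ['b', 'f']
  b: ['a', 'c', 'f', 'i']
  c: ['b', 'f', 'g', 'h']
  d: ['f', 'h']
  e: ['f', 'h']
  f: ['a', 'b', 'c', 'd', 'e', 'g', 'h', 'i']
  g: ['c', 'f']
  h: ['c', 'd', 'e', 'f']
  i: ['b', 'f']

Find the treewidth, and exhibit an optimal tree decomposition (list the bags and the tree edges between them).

Each bag holds 3 vertices, so the decomposition has width 2, which upper-bounds the treewidth. On the other hand G contains the 3-clique {c, f, g}. A clique must lie in a single bag of any decomposition, so no decomposition can have width below 2. Therefore the treewidth is 2.

Treewidth 2.
Bags: B1 = {b, c, f}  B2 = {c, f, h}  B3 = {c, f, g}  B4 = {b, f, i}  B5 = {e, f, h}  B6 = {a, b, f}  B7 = {d, f, h}
Tree: B1–B2, B1–B3, B1–B4, B2–B5, B1–B6, B2–B7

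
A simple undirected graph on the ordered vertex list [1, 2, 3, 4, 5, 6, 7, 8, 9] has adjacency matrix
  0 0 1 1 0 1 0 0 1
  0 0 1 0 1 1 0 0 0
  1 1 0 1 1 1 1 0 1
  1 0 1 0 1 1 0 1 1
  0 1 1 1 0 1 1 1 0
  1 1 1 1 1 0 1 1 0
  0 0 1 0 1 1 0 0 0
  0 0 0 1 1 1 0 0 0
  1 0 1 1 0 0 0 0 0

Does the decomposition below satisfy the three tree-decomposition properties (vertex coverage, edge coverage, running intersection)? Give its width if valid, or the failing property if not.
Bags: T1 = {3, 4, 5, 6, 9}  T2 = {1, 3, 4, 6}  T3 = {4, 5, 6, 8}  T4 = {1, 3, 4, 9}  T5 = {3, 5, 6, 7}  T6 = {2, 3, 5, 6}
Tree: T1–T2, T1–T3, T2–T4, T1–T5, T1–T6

No — bags containing vertex 9 are not connected in the tree.

A tree decomposition must satisfy three properties: every vertex lies in some bag; for every edge, both endpoints lie together in some bag; and for every vertex, the bags containing it form a connected subtree. Here bags containing vertex 9 are not connected in the tree, so the decomposition is invalid.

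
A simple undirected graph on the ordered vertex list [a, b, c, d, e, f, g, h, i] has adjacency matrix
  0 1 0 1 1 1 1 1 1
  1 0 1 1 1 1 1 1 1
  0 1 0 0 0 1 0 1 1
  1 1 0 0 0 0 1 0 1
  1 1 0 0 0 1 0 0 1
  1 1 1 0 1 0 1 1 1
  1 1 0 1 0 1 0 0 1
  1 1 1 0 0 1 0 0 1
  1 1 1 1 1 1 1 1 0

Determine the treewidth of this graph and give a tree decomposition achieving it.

Treewidth 4.
One such decomposition:
Bags: B1 = {a, b, f, h, i}  B2 = {a, b, e, f, i}  B3 = {b, c, f, h, i}  B4 = {a, b, f, g, i}  B5 = {a, b, d, g, i}
Tree: B1–B2, B1–B3, B2–B4, B4–B5

Every bag has size at most 5, so the width is 5 − 1 = 4 and tw(G) ≤ 4. On the other hand G contains the 5-clique {a, b, d, g, i}. A clique must lie in a single bag of any decomposition, so no decomposition can have width below 4. Combining the bounds, tw(G) = 4.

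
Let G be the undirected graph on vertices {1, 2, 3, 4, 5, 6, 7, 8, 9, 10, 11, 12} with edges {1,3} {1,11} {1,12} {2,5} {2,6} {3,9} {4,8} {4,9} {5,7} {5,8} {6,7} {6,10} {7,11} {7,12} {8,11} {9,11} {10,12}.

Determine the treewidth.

3

A width-3 tree decomposition is:
Bags: B1 = {3, 4, 8, 9}  B2 = {3, 8, 9, 11}  B3 = {1, 3, 8, 11}  B4 = {1, 5, 8, 11}  B5 = {1, 5, 7, 11}  B6 = {1, 5, 7, 12}  B7 = {2, 5, 7, 12}  B8 = {2, 6, 7, 12}  B9 = {2, 6, 10, 12}
Tree: B1–B2, B2–B3, B3–B4, B4–B5, B5–B6, B6–B7, B7–B8, B8–B9
Every bag has size at most 4, so the width is 4 − 1 = 3 and tw(G) ≤ 3. For the lower bound: the 4 vertex sets {3,4,9}, {8}, {11}, {1,5,7,12} are disjoint, each induces a connected subgraph, and every pair is joined by at least one edge of G. Contracting each set to a single vertex therefore yields K_{4} as a minor, and since treewidth is minor-monotone, tw(G) ≥ tw(K_{4}) = 3. The upper and lower bounds meet at 3, so that is the treewidth.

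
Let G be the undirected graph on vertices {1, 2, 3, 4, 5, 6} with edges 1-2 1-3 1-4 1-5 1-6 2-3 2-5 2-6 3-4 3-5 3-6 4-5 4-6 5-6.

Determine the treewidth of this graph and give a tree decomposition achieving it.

Each bag holds 5 vertices, so the decomposition has width 4, which upper-bounds the treewidth. Conversely, {1, 2, 3, 5, 6} is a clique of size 5, and the vertices of any clique must share a bag in every tree decomposition; so some bag has ≥ 5 vertices and tw(G) ≥ 4. Combining the bounds, tw(G) = 4.

Treewidth 4.
One optimal decomposition is:
Bags: B1 = {1, 3, 4, 5, 6}  B2 = {1, 2, 3, 5, 6}
Tree: B1–B2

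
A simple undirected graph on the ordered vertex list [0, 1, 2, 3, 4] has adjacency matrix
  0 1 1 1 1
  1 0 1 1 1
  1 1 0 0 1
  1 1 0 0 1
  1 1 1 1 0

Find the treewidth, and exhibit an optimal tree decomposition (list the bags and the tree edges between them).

The largest bag has 4 vertices, giving width 3; this decomposition certifies tw(G) ≤ 3. Conversely, {0, 1, 2, 4} is a clique of size 4, and the vertices of any clique must share a bag in every tree decomposition; so some bag has ≥ 4 vertices and tw(G) ≥ 3. Hence tw(G) = 3 exactly.

Treewidth 3.
One such decomposition:
Bags: B1 = {0, 1, 3, 4}  B2 = {0, 1, 2, 4}
Tree: B1–B2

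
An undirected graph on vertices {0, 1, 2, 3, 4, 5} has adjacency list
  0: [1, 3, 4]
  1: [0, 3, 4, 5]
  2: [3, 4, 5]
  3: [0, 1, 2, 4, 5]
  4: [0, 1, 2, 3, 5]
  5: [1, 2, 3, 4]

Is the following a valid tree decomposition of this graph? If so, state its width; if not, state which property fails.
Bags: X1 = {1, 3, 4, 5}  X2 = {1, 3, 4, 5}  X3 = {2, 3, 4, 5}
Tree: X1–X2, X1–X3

No — vertex 0 appears in no bag.

A tree decomposition must satisfy three properties: every vertex lies in some bag; for every edge, both endpoints lie together in some bag; and for every vertex, the bags containing it form a connected subtree. Here vertex 0 appears in no bag, so the decomposition is invalid.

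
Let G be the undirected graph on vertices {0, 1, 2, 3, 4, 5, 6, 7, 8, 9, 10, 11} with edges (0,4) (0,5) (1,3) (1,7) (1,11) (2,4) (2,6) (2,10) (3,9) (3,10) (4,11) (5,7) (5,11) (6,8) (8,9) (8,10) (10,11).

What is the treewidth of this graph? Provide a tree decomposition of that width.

Each bag holds 4 vertices, so the decomposition has width 3, which upper-bounds the treewidth. For the lower bound: the 4 vertex sets {0,5,7}, {1}, {11}, {2,3,4,10} are disjoint, each induces a connected subgraph, and every pair is joined by at least one edge of G. Contracting each set to a single vertex therefore yields K_{4} as a minor, and since treewidth is minor-monotone, tw(G) ≥ tw(K_{4}) = 3. Combining the bounds, tw(G) = 3.

Treewidth 3.
Bags: B1 = {0, 1, 5, 7}  B2 = {0, 1, 5, 11}  B3 = {0, 1, 4, 11}  B4 = {1, 3, 4, 11}  B5 = {3, 4, 10, 11}  B6 = {2, 3, 4, 10}  B7 = {2, 3, 9, 10}  B8 = {2, 8, 9, 10}  B9 = {2, 6, 8, 9}
Tree: B1–B2, B2–B3, B3–B4, B4–B5, B5–B6, B6–B7, B7–B8, B8–B9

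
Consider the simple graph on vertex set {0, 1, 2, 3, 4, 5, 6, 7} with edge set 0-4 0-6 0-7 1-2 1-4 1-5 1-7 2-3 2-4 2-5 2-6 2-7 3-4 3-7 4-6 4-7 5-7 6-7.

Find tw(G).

A width-3 tree decomposition is:
Bags: B1 = {2, 3, 4, 7}  B2 = {1, 2, 4, 7}  B3 = {2, 4, 6, 7}  B4 = {1, 2, 5, 7}  B5 = {0, 4, 6, 7}
Tree: B1–B2, B2–B3, B2–B4, B3–B5
Every bag has size at most 4, so the width is 4 − 1 = 3 and tw(G) ≤ 3. For the lower bound, the 4 vertices {0, 4, 6, 7} are pairwise adjacent, and any tree decomposition puts a clique entirely inside one bag — forcing width ≥ 3. Combining the bounds, tw(G) = 3.

3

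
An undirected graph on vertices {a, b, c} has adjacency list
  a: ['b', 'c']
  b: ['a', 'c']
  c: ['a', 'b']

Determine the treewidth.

2

A width-2 tree decomposition is:
Bags: B1 = {a, b, c}
Tree: (single bag)
With just one bag of size 3, the width is 3 − 1 = 2, so tw(G) ≤ 2. Conversely, {a, b, c} is a clique of size 3, and the vertices of any clique must share a bag in every tree decomposition; so some bag has ≥ 3 vertices and tw(G) ≥ 2. Hence tw(G) = 2 exactly.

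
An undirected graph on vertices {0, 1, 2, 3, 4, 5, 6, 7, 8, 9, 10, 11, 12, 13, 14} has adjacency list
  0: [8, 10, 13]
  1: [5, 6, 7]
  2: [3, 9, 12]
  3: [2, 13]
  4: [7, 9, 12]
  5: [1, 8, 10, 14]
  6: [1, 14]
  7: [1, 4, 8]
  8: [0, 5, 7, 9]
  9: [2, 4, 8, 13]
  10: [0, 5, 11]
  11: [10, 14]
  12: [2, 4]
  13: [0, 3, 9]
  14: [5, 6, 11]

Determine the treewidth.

3

A width-3 tree decomposition is:
Bags: B1 = {1, 6, 11, 14}  B2 = {1, 5, 11, 14}  B3 = {1, 5, 10, 11}  B4 = {1, 5, 7, 10}  B5 = {5, 7, 8, 10}  B6 = {0, 7, 8, 10}  B7 = {0, 4, 7, 8}  B8 = {0, 4, 8, 9}  B9 = {0, 4, 9, 13}  B10 = {4, 9, 12, 13}  B11 = {2, 9, 12, 13}  B12 = {2, 3, 12, 13}
Tree: B1–B2, B2–B3, B3–B4, B4–B5, B5–B6, B6–B7, B7–B8, B8–B9, B9–B10, B10–B11, B11–B12
The largest bag has 4 vertices, giving width 3; this decomposition certifies tw(G) ≤ 3. For the lower bound: the 4 vertex sets {6,11,14}, {1}, {5}, {0,7,8,10} are disjoint, each induces a connected subgraph, and every pair is joined by at least one edge of G. Contracting each set to a single vertex therefore yields K_{4} as a minor, and since treewidth is minor-monotone, tw(G) ≥ tw(K_{4}) = 3. The upper and lower bounds meet at 3, so that is the treewidth.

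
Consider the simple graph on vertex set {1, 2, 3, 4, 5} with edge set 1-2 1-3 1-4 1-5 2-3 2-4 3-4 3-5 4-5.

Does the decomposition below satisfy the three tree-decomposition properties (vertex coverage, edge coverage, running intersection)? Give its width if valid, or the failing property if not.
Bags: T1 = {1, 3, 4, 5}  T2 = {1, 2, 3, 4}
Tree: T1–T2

Checking the three conditions: (i) the bags cover all of {1, 2, 3, 4, 5}; (ii) for each edge, some bag contains both endpoints; (iii) the bags containing any fixed vertex form a subtree. All hold, so the decomposition is valid with width 4 − 1 = 3.

Yes; width 3.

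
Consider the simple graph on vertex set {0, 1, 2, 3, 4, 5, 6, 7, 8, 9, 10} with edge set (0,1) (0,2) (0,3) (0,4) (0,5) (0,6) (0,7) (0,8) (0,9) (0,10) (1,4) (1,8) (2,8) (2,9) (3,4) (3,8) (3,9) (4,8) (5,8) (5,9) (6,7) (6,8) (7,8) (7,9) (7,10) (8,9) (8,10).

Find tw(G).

3

A width-3 tree decomposition is:
Bags: B1 = {0, 7, 8, 10}  B2 = {0, 7, 8, 9}  B3 = {0, 3, 8, 9}  B4 = {0, 5, 8, 9}  B5 = {0, 3, 4, 8}  B6 = {0, 2, 8, 9}  B7 = {0, 1, 4, 8}  B8 = {0, 6, 7, 8}
Tree: B1–B2, B2–B3, B2–B4, B3–B5, B4–B6, B5–B7, B1–B8
The largest bag has 4 vertices, giving width 3; this decomposition certifies tw(G) ≤ 3. On the other hand G contains the 4-clique {0, 1, 4, 8}. A clique must lie in a single bag of any decomposition, so no decomposition can have width below 3. Combining the bounds, tw(G) = 3.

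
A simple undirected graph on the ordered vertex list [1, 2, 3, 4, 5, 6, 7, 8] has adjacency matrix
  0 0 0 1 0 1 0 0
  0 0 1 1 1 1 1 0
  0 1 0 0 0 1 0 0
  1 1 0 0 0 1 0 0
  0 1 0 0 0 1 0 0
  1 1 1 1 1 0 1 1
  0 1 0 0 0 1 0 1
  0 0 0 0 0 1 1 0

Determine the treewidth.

A width-2 tree decomposition is:
Bags: B1 = {2, 4, 6}  B2 = {2, 3, 6}  B3 = {2, 5, 6}  B4 = {1, 4, 6}  B5 = {2, 6, 7}  B6 = {6, 7, 8}
Tree: B1–B2, B2–B3, B1–B4, B2–B5, B5–B6
The largest bag has 3 vertices, giving width 2; this decomposition certifies tw(G) ≤ 2. On the other hand G contains the 3-clique {6, 7, 8}. A clique must lie in a single bag of any decomposition, so no decomposition can have width below 2. Therefore the treewidth is 2.

2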